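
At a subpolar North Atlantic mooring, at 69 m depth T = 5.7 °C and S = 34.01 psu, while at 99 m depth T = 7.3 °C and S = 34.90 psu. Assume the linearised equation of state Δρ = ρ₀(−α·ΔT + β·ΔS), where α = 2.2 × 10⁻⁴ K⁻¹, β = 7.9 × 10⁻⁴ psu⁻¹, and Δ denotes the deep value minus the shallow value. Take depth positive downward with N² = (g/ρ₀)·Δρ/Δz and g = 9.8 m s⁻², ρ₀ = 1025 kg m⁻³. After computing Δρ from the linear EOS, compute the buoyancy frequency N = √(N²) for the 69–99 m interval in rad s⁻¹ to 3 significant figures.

ΔT = +1.6 K, ΔS = +0.89 psu (deep − shallow).
Δρ/ρ₀ = −αΔT + βΔS = -3.52 × 10⁻⁴ + 7.031 × 10⁻⁴ = 3.511 × 10⁻⁴, so Δρ ≈ 0.3599 kg m⁻³.
N² = (g/ρ₀)·Δρ/Δz = g·(Δρ/ρ₀)/Δz = 9.8 × 3.511 × 10⁻⁴ / 30 = 1.1469 × 10⁻⁴ s⁻².
N = √(1.1469 × 10⁻⁴) = 0.010709 rad s⁻¹ ≈ 0.0107 rad s⁻¹.

0.0107 rad s⁻¹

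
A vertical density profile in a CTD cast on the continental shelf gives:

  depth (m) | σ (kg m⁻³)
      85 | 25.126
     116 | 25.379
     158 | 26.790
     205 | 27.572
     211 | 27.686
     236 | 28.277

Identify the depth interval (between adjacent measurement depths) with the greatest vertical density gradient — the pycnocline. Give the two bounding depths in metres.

Compute the density gradient over each adjacent pair:
  85–116 m: Δρ/Δz = 0.253/31 = 8.2 × 10⁻³ kg m⁻⁴
  116–158 m: Δρ/Δz = 1.411/42 = 0.034 kg m⁻⁴
  158–205 m: Δρ/Δz = 0.782/47 = 0.017 kg m⁻⁴
  205–211 m: Δρ/Δz = 0.114/6 = 0.019 kg m⁻⁴
  211–236 m: Δρ/Δz = 0.591/25 = 0.024 kg m⁻⁴
The largest gradient is in the 116–158 m interval — the pycnocline.

116–158 m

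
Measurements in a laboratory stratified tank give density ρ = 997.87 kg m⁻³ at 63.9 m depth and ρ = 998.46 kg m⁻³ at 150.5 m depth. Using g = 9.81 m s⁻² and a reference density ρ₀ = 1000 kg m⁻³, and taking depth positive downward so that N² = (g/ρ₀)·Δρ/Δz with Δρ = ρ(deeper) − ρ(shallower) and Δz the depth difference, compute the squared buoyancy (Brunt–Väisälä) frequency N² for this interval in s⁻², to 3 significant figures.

Δρ = 998.46 − 997.87 = 0.59 kg m⁻³ over Δz = 150.5 − 63.9 = 86.6 m.
N² = (9.81/1000) × (0.59/86.6) = 6.6835 × 10⁻⁵ s⁻² ≈ 6.68 × 10⁻⁵ s⁻².

6.68 × 10⁻⁵ s⁻²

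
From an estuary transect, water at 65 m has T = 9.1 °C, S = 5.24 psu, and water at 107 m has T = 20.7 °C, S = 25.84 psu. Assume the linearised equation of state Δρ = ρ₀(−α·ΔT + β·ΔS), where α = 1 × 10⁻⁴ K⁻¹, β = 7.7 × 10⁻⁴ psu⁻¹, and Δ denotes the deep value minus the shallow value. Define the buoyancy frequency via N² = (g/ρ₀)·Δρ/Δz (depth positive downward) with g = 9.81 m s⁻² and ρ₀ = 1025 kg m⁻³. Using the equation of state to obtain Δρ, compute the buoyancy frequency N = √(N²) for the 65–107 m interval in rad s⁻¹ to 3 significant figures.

ΔT = +11.6 K, ΔS = +20.60 psu (deep − shallow).
Δρ/ρ₀ = −αΔT + βΔS = -1.16 × 10⁻³ + 0.015862 = 0.014702, so Δρ ≈ 15.07 kg m⁻³.
N² = (g/ρ₀)·Δρ/Δz = g·(Δρ/ρ₀)/Δz = 9.81 × 0.014702 / 42 = 3.4340 × 10⁻³ s⁻².
N = √(3.4340 × 10⁻³) = 0.058600 rad s⁻¹ ≈ 0.0586 rad s⁻¹.

0.0586 rad s⁻¹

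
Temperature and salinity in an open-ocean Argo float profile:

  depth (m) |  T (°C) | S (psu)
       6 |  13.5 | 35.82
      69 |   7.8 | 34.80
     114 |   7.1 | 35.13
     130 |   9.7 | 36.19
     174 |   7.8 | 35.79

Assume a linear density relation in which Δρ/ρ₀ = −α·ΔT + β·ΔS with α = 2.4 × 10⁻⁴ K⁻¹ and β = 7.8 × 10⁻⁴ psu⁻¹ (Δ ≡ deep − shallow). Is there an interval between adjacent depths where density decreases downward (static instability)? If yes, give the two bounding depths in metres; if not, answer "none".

Evaluate Δρ/ρ₀ = −αΔT + βΔS across each adjacent pair:
  6–69 m: −αΔT+βΔS = −(2.4 × 10⁻⁴)(-5.7)+(7.8 × 10⁻⁴)(-1.02) = 5.7 × 10⁻⁴ → stable
  69–114 m: −αΔT+βΔS = −(2.4 × 10⁻⁴)(-0.7)+(7.8 × 10⁻⁴)(+0.33) = 4.3 × 10⁻⁴ → stable
  114–130 m: −αΔT+βΔS = −(2.4 × 10⁻⁴)(+2.6)+(7.8 × 10⁻⁴)(+1.06) = 2.0 × 10⁻⁴ → stable
  130–174 m: −αΔT+βΔS = −(2.4 × 10⁻⁴)(-1.9)+(7.8 × 10⁻⁴)(-0.40) = 1.4 × 10⁻⁴ → stable
Every interval has Δρ > 0: the column is stably stratified throughout.

none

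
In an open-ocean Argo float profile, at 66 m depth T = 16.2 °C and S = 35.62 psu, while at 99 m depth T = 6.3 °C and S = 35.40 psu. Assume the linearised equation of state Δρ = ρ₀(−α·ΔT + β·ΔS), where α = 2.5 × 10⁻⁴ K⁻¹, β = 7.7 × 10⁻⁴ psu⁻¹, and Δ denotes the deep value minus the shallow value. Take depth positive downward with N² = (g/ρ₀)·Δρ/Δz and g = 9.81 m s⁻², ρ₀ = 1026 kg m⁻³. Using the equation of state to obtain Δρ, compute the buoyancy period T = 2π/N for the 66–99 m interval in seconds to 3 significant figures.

ΔT = -9.9 K, ΔS = -0.22 psu (deep − shallow).
Δρ/ρ₀ = −αΔT + βΔS = 2.475 × 10⁻³ − 1.694 × 10⁻⁴ = 2.3056 × 10⁻³, so Δρ ≈ 2.366 kg m⁻³.
N² = (g/ρ₀)·Δρ/Δz = g·(Δρ/ρ₀)/Δz = 9.81 × 2.3056 × 10⁻³ / 33 = 6.8539 × 10⁻⁴ s⁻².
N = √(6.8539 × 10⁻⁴) = 0.026180 rad s⁻¹ → T = 2π/N = 240.00 s ≈ 240 s.

240 s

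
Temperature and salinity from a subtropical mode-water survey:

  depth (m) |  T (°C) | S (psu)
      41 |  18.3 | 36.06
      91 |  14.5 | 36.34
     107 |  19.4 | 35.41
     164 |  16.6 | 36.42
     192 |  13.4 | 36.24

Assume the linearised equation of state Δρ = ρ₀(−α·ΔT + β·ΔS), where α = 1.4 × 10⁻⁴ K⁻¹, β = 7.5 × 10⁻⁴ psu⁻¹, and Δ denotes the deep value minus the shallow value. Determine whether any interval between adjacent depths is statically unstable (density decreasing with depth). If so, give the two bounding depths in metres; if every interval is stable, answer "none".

91–107 m

Evaluate Δρ/ρ₀ = −αΔT + βΔS across each adjacent pair:
  41–91 m: −αΔT+βΔS = −(1.4 × 10⁻⁴)(-3.8)+(7.5 × 10⁻⁴)(+0.28) = 7.4 × 10⁻⁴ → stable
  91–107 m: −αΔT+βΔS = −(1.4 × 10⁻⁴)(+4.9)+(7.5 × 10⁻⁴)(-0.93) = -1.4 × 10⁻³ → UNSTABLE
  107–164 m: −αΔT+βΔS = −(1.4 × 10⁻⁴)(-2.8)+(7.5 × 10⁻⁴)(+1.01) = 1.1 × 10⁻³ → stable
  164–192 m: −αΔT+βΔS = −(1.4 × 10⁻⁴)(-3.2)+(7.5 × 10⁻⁴)(-0.18) = 3.1 × 10⁻⁴ → stable
The 91–107 m interval has Δρ < 0: lighter water underlies denser water.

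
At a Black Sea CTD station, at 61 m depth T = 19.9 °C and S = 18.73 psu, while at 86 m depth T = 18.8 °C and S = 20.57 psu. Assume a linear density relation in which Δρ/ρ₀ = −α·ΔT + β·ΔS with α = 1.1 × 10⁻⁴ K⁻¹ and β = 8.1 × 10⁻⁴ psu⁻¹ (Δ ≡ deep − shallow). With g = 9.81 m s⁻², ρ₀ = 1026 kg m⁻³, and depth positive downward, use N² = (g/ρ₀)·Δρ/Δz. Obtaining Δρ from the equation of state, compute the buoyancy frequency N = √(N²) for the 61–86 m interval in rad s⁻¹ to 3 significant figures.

ΔT = -1.1 K, ΔS = +1.84 psu (deep − shallow).
Δρ/ρ₀ = −αΔT + βΔS = 1.21 × 10⁻⁴ + 1.4904 × 10⁻³ = 1.6114 × 10⁻³, so Δρ ≈ 1.653 kg m⁻³.
N² = (g/ρ₀)·Δρ/Δz = g·(Δρ/ρ₀)/Δz = 9.81 × 1.6114 × 10⁻³ / 25 = 6.3231 × 10⁻⁴ s⁻².
N = √(6.3231 × 10⁻⁴) = 0.025146 rad s⁻¹ ≈ 0.0251 rad s⁻¹.

0.0251 rad s⁻¹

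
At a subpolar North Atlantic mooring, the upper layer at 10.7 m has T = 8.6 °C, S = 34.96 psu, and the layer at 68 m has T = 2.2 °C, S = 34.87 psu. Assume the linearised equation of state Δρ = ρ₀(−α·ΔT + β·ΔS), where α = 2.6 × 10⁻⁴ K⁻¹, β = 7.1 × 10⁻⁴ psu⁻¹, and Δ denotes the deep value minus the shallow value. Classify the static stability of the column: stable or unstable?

stable

ΔT = 2.2 − 8.6 = -6.4 K and ΔS = 34.87 − 34.96 = -0.09 psu (deep − shallow).
−αΔT = 1.664 × 10⁻³; βΔS = -6.39 × 10⁻⁵; sum Δρ/ρ₀ = 1.6001 × 10⁻³.
Δρ/ρ₀ > 0, so Δρ > 0: deeper water is denser → statically stable.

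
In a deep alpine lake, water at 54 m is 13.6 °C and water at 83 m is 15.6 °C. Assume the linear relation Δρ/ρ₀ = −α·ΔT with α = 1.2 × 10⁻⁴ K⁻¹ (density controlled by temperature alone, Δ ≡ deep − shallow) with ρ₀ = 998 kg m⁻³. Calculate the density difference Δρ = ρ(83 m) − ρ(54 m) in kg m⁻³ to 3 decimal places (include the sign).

-0.240 kg m⁻³

ΔT = +2.0 K, Δρ/ρ₀ = −αΔT = -2.40 × 10⁻⁴.
Δρ = 998 × (-2.40 × 10⁻⁴) = -0.240 kg m⁻³.
Negative Δρ: lighter below, statically unstable.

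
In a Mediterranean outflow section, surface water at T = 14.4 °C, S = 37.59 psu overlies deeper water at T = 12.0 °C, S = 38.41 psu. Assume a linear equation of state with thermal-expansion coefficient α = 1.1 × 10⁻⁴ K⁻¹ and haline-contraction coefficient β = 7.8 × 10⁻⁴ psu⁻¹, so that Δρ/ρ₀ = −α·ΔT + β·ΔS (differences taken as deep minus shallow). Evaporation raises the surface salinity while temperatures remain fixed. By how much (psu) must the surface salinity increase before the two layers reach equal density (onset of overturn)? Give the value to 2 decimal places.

1.16 psu

Neutral buoyancy requires −α(T_deep − T_surf) + β(S_deep − S_surf′) = 0.
S_surf′ = S_deep − (α/β)·ΔT = 38.41 − (1.1 × 10⁻⁴/7.8 × 10⁻⁴)·(-2.4) = 38.7485 psu.
Increase required: 38.7485 − 37.59 = 1.1585 psu.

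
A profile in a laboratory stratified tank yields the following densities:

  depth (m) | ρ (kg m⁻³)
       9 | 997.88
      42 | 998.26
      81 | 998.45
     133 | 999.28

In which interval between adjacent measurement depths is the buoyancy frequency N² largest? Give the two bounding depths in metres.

81–133 m

Compute the density gradient over each adjacent pair:
  9–42 m: Δρ/Δz = 0.38/33 = 0.012 kg m⁻⁴
  42–81 m: Δρ/Δz = 0.19/39 = 4.9 × 10⁻³ kg m⁻⁴
  81–133 m: Δρ/Δz = 0.83/52 = 0.016 kg m⁻⁴
The largest gradient is in the 81–133 m interval — the pycnocline.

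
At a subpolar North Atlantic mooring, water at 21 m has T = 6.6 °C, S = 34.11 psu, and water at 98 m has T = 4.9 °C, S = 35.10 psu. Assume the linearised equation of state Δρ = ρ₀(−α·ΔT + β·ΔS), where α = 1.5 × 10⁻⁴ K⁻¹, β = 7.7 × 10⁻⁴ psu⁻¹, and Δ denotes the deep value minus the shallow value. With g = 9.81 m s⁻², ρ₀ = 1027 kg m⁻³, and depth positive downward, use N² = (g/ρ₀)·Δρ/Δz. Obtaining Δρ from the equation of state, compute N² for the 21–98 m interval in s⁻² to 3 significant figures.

1.30 × 10⁻⁴ s⁻²

ΔT = -1.7 K, ΔS = +0.99 psu (deep − shallow).
Δρ/ρ₀ = −αΔT + βΔS = 2.55 × 10⁻⁴ + 7.623 × 10⁻⁴ = 1.0173 × 10⁻³, so Δρ ≈ 1.045 kg m⁻³.
N² = (g/ρ₀)·Δρ/Δz = g·(Δρ/ρ₀)/Δz = 9.81 × 1.0173 × 10⁻³ / 77 = 1.2961 × 10⁻⁴ s⁻² ≈ 1.30 × 10⁻⁴ s⁻².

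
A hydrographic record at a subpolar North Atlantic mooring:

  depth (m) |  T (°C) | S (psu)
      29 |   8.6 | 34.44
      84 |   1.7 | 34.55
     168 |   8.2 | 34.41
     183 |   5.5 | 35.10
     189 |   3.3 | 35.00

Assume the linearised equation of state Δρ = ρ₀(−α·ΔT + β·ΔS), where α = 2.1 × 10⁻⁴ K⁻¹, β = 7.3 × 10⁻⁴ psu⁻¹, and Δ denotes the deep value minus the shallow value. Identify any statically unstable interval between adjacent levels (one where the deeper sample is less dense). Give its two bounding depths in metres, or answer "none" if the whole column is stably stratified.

84–168 m

Evaluate Δρ/ρ₀ = −αΔT + βΔS across each adjacent pair:
  29–84 m: −αΔT+βΔS = −(2.1 × 10⁻⁴)(-6.9)+(7.3 × 10⁻⁴)(+0.11) = 1.5 × 10⁻³ → stable
  84–168 m: −αΔT+βΔS = −(2.1 × 10⁻⁴)(+6.5)+(7.3 × 10⁻⁴)(-0.14) = -1.5 × 10⁻³ → UNSTABLE
  168–183 m: −αΔT+βΔS = −(2.1 × 10⁻⁴)(-2.7)+(7.3 × 10⁻⁴)(+0.69) = 1.1 × 10⁻³ → stable
  183–189 m: −αΔT+βΔS = −(2.1 × 10⁻⁴)(-2.2)+(7.3 × 10⁻⁴)(-0.10) = 3.9 × 10⁻⁴ → stable
The 84–168 m interval has Δρ < 0: lighter water underlies denser water.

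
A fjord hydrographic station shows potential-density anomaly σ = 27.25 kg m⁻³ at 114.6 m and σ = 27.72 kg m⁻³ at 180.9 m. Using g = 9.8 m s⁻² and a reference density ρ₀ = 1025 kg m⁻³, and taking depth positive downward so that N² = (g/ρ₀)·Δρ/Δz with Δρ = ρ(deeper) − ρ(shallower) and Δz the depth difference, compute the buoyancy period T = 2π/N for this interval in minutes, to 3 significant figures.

12.7 min

Δρ = 1027.72 − 1027.25 = 0.47 kg m⁻³ over Δz = 180.9 − 114.6 = 66.3 m.
N² = (9.8/1025) × (0.47/66.3) = 6.7778 × 10⁻⁵ s⁻².
N = √(6.7778 × 10⁻⁵) = 8.2327 × 10⁻³ rad s⁻¹, so T = 2π/N = 763.20 s = 12.720 min ≈ 12.7 min.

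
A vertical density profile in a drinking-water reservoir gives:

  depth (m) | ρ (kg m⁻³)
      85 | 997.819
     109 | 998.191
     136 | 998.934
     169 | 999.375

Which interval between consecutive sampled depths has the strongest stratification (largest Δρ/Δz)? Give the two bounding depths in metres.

109–136 m

Compute the density gradient over each adjacent pair:
  85–109 m: Δρ/Δz = 0.372/24 = 0.015 kg m⁻⁴
  109–136 m: Δρ/Δz = 0.743/27 = 0.028 kg m⁻⁴
  136–169 m: Δρ/Δz = 0.441/33 = 0.013 kg m⁻⁴
The largest gradient is in the 109–136 m interval — the pycnocline.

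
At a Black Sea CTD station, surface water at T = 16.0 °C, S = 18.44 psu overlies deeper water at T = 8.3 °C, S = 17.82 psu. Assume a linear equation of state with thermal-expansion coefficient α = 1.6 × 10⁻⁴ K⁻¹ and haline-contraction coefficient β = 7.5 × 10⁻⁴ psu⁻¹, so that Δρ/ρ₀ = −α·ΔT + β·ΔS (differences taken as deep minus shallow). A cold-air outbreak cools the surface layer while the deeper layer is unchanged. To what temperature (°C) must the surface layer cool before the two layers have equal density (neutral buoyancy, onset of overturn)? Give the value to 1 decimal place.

11.2 °C

Neutral buoyancy requires Δρ = 0, i.e. −α(T_deep − T_surf′) + β(S_deep − S_surf) = 0.
T_surf′ = T_deep − (β/α)·ΔS = 8.3 − (7.5 × 10⁻⁴/1.6 × 10⁻⁴)·(-0.62) = 11.206 °C.
Cooling required: 16.0 − (11.206) = 4.794 °C.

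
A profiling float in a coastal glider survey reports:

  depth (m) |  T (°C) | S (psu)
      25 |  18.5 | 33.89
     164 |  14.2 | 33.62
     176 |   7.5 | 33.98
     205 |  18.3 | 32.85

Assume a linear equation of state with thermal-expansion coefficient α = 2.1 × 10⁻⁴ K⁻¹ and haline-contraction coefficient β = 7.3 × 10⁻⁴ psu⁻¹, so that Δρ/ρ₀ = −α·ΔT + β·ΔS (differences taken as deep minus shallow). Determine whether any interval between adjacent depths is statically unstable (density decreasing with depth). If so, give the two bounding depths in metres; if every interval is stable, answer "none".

176–205 m

Evaluate Δρ/ρ₀ = −αΔT + βΔS across each adjacent pair:
  25–164 m: −αΔT+βΔS = −(2.1 × 10⁻⁴)(-4.3)+(7.3 × 10⁻⁴)(-0.27) = 7.1 × 10⁻⁴ → stable
  164–176 m: −αΔT+βΔS = −(2.1 × 10⁻⁴)(-6.7)+(7.3 × 10⁻⁴)(+0.36) = 1.7 × 10⁻³ → stable
  176–205 m: −αΔT+βΔS = −(2.1 × 10⁻⁴)(+10.8)+(7.3 × 10⁻⁴)(-1.13) = -3.1 × 10⁻³ → UNSTABLE
The 176–205 m interval has Δρ < 0: lighter water underlies denser water.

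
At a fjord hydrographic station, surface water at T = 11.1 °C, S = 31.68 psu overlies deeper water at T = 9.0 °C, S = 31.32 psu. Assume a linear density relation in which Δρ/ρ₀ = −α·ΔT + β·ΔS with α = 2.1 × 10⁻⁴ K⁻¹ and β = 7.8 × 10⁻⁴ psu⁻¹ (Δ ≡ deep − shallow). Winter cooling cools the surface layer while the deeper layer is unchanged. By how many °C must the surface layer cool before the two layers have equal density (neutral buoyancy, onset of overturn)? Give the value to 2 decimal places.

0.76 °C

Neutral buoyancy requires Δρ = 0, i.e. −α(T_deep − T_surf′) + β(S_deep − S_surf) = 0.
T_surf′ = T_deep − (β/α)·ΔS = 9.0 − (7.8 × 10⁻⁴/2.1 × 10⁻⁴)·(-0.36) = 10.3371 °C.
Cooling required: 11.1 − (10.3371) = 0.7629 °C.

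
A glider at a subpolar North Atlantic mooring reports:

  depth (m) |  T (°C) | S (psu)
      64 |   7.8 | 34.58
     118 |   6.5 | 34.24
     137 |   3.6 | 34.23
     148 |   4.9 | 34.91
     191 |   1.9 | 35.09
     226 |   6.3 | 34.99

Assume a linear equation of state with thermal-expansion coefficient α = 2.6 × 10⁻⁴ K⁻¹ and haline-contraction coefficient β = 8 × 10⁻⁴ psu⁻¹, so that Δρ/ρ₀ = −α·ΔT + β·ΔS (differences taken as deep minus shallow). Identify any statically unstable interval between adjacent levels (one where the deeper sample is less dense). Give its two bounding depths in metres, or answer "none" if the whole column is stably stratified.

191–226 m

Evaluate Δρ/ρ₀ = −αΔT + βΔS across each adjacent pair:
  64–118 m: −αΔT+βΔS = −(2.6 × 10⁻⁴)(-1.3)+(8 × 10⁻⁴)(-0.34) = 6.6 × 10⁻⁵ → stable
  118–137 m: −αΔT+βΔS = −(2.6 × 10⁻⁴)(-2.9)+(8 × 10⁻⁴)(-0.01) = 7.5 × 10⁻⁴ → stable
  137–148 m: −αΔT+βΔS = −(2.6 × 10⁻⁴)(+1.3)+(8 × 10⁻⁴)(+0.68) = 2.1 × 10⁻⁴ → stable
  148–191 m: −αΔT+βΔS = −(2.6 × 10⁻⁴)(-3.0)+(8 × 10⁻⁴)(+0.18) = 9.2 × 10⁻⁴ → stable
  191–226 m: −αΔT+βΔS = −(2.6 × 10⁻⁴)(+4.4)+(8 × 10⁻⁴)(-0.10) = -1.2 × 10⁻³ → UNSTABLE
The 191–226 m interval has Δρ < 0: lighter water underlies denser water.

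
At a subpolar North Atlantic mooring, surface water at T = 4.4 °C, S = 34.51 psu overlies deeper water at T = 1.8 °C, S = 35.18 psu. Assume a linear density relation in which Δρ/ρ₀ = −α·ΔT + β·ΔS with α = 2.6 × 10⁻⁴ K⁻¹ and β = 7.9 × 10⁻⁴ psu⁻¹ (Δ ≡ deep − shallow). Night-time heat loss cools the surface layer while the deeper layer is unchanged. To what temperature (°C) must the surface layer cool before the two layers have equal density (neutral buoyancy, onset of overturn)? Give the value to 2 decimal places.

Neutral buoyancy requires Δρ = 0, i.e. −α(T_deep − T_surf′) + β(S_deep − S_surf) = 0.
T_surf′ = T_deep − (β/α)·ΔS = 1.8 − (7.9 × 10⁻⁴/2.6 × 10⁻⁴)·(+0.67) = -0.2358 °C.
Cooling required: 4.4 − (-0.2358) = 4.6358 °C.

-0.24 °C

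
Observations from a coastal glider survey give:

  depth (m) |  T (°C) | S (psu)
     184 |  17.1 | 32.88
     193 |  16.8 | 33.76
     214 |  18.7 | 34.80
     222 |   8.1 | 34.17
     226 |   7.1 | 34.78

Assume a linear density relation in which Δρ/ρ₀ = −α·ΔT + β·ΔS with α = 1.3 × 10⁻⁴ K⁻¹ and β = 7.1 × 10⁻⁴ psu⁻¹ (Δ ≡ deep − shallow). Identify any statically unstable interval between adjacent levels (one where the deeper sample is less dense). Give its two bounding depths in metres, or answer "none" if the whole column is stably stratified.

Evaluate Δρ/ρ₀ = −αΔT + βΔS across each adjacent pair:
  184–193 m: −αΔT+βΔS = −(1.3 × 10⁻⁴)(-0.3)+(7.1 × 10⁻⁴)(+0.88) = 6.6 × 10⁻⁴ → stable
  193–214 m: −αΔT+βΔS = −(1.3 × 10⁻⁴)(+1.9)+(7.1 × 10⁻⁴)(+1.04) = 4.9 × 10⁻⁴ → stable
  214–222 m: −αΔT+βΔS = −(1.3 × 10⁻⁴)(-10.6)+(7.1 × 10⁻⁴)(-0.63) = 9.3 × 10⁻⁴ → stable
  222–226 m: −αΔT+βΔS = −(1.3 × 10⁻⁴)(-1.0)+(7.1 × 10⁻⁴)(+0.61) = 5.6 × 10⁻⁴ → stable
Every interval has Δρ > 0: the column is stably stratified throughout.

none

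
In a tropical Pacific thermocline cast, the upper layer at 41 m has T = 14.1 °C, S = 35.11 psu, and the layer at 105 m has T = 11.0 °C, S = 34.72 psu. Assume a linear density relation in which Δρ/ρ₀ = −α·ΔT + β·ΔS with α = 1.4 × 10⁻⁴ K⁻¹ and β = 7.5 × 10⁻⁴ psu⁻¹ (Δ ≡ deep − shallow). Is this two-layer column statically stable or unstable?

stable

ΔT = 11.0 − 14.1 = -3.1 K and ΔS = 34.72 − 35.11 = -0.39 psu (deep − shallow).
−αΔT = 4.34 × 10⁻⁴; βΔS = -2.925 × 10⁻⁴; sum Δρ/ρ₀ = 1.415 × 10⁻⁴.
Δρ/ρ₀ > 0, so Δρ > 0: deeper water is denser → statically stable.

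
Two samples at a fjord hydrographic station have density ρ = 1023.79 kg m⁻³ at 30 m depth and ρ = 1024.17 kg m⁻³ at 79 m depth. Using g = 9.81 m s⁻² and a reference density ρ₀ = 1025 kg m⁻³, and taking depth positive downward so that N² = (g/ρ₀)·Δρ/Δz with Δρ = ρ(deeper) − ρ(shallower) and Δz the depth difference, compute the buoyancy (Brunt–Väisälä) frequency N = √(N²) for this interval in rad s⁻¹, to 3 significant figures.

Δρ = 1024.17 − 1023.79 = 0.38 kg m⁻³ over Δz = 79 − 30 = 49 m.
N² = (9.81/1025) × (0.38/49) = 7.4222 × 10⁻⁵ s⁻².
N = √(7.4222 × 10⁻⁵) = 8.6152 × 10⁻³ rad s⁻¹ ≈ 8.62 × 10⁻³ rad s⁻¹.
A positive N² confirms static stability across the interval.

8.62 × 10⁻³ rad s⁻¹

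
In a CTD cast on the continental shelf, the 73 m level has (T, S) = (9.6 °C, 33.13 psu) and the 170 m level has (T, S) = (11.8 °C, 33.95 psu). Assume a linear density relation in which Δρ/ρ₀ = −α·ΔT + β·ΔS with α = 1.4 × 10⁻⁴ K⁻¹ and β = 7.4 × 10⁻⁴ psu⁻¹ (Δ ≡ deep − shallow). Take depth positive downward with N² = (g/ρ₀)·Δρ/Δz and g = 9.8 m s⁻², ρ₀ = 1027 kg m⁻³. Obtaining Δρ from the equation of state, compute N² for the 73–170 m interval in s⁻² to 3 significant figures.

ΔT = +2.2 K, ΔS = +0.82 psu (deep − shallow).
Δρ/ρ₀ = −αΔT + βΔS = -3.08 × 10⁻⁴ + 6.068 × 10⁻⁴ = 2.988 × 10⁻⁴, so Δρ ≈ 0.3069 kg m⁻³.
N² = (g/ρ₀)·Δρ/Δz = g·(Δρ/ρ₀)/Δz = 9.8 × 2.988 × 10⁻⁴ / 97 = 3.0188 × 10⁻⁵ s⁻² ≈ 3.02 × 10⁻⁵ s⁻².

3.02 × 10⁻⁵ s⁻²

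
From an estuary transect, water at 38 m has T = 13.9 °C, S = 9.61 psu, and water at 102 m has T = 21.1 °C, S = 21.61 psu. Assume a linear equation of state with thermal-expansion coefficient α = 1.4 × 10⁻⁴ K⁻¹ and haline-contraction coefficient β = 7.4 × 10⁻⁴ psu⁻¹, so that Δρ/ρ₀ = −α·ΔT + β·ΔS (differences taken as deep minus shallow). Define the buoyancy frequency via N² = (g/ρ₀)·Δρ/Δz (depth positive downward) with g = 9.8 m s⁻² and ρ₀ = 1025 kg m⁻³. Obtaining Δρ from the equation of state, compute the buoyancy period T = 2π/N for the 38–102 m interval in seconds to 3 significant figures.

181 s

ΔT = +7.2 K, ΔS = +12.00 psu (deep − shallow).
Δρ/ρ₀ = −αΔT + βΔS = -1.008 × 10⁻³ + 8.88 × 10⁻³ = 7.872 × 10⁻³, so Δρ ≈ 8.069 kg m⁻³.
N² = (g/ρ₀)·Δρ/Δz = g·(Δρ/ρ₀)/Δz = 9.8 × 7.872 × 10⁻³ / 64 = 1.2054 × 10⁻³ s⁻².
N = √(1.2054 × 10⁻³) = 0.034719 rad s⁻¹ → T = 2π/N = 180.97 s ≈ 181 s.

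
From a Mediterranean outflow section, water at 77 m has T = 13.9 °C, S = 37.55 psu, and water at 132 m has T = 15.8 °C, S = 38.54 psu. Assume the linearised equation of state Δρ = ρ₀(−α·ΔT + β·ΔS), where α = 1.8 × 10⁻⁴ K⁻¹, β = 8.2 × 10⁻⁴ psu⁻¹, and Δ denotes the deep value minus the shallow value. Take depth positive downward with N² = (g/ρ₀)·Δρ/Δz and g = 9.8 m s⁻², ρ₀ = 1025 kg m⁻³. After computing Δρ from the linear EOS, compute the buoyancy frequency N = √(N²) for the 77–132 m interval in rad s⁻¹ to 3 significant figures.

9.15 × 10⁻³ rad s⁻¹

ΔT = +1.9 K, ΔS = +0.99 psu (deep − shallow).
Δρ/ρ₀ = −αΔT + βΔS = -3.42 × 10⁻⁴ + 8.118 × 10⁻⁴ = 4.698 × 10⁻⁴, so Δρ ≈ 0.4815 kg m⁻³.
N² = (g/ρ₀)·Δρ/Δz = g·(Δρ/ρ₀)/Δz = 9.8 × 4.698 × 10⁻⁴ / 55 = 8.3710 × 10⁻⁵ s⁻².
N = √(8.3710 × 10⁻⁵) = 9.1493 × 10⁻³ rad s⁻¹ ≈ 9.15 × 10⁻³ rad s⁻¹.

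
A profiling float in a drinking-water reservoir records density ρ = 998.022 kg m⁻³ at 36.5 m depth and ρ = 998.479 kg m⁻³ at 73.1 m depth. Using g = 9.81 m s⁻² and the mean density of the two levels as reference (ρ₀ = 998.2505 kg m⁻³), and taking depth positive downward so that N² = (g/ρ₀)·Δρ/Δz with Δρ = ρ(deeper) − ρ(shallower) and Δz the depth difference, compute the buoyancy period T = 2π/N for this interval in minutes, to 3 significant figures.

9.45 min

Δρ = 998.479 − 998.022 = 0.457 kg m⁻³ over Δz = 73.1 − 36.5 = 36.6 m.
N² = (9.81/998.2505) × (0.457/36.6) = 1.2271 × 10⁻⁴ s⁻².
N = √(1.2271 × 10⁻⁴) = 0.011077 rad s⁻¹, so T = 2π/N = 567.23 s = 9.4538 min ≈ 9.45 min.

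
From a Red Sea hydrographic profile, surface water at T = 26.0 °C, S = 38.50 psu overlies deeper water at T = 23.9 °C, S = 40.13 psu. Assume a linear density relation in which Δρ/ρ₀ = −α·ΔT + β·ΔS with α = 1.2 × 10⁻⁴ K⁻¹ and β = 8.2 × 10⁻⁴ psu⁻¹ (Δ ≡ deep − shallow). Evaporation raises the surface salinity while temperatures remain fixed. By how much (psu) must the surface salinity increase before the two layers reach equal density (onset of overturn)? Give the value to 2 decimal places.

Neutral buoyancy requires −α(T_deep − T_surf) + β(S_deep − S_surf′) = 0.
S_surf′ = S_deep − (α/β)·ΔT = 40.13 − (1.2 × 10⁻⁴/8.2 × 10⁻⁴)·(-2.1) = 40.4373 psu.
Increase required: 40.4373 − 38.50 = 1.9373 psu.

1.94 psu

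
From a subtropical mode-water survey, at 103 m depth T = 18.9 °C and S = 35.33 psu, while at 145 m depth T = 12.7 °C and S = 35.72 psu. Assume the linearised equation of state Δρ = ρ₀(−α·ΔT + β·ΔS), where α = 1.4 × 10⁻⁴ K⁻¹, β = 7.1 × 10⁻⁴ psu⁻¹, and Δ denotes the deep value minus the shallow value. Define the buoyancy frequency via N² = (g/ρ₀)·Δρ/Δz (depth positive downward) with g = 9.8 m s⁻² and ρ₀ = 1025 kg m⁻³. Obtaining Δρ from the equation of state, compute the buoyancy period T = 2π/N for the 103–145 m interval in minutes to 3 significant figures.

ΔT = -6.2 K, ΔS = +0.39 psu (deep − shallow).
Δρ/ρ₀ = −αΔT + βΔS = 8.68 × 10⁻⁴ + 2.769 × 10⁻⁴ = 1.1449 × 10⁻³, so Δρ ≈ 1.174 kg m⁻³.
N² = (g/ρ₀)·Δρ/Δz = g·(Δρ/ρ₀)/Δz = 9.8 × 1.1449 × 10⁻³ / 42 = 2.6714 × 10⁻⁴ s⁻².
N = √(2.6714 × 10⁻⁴) = 0.016344 rad s⁻¹ → T = 2π/N = 384.43 s = 6.4072 min ≈ 6.41 min.

6.41 min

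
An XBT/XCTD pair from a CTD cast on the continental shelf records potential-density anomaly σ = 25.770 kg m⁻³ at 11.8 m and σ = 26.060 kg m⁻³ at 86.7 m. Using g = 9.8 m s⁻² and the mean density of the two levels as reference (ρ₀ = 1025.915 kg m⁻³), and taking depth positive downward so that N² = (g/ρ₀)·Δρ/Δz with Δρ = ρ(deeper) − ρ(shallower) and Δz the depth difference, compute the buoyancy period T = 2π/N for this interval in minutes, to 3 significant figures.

Δρ = 1026.060 − 1025.770 = 0.290 kg m⁻³ over Δz = 86.7 − 11.8 = 74.9 m.
N² = (9.8/1025.915) × (0.290/74.9) = 3.6985 × 10⁻⁵ s⁻².
N = √(3.6985 × 10⁻⁵) = 6.0815 × 10⁻³ rad s⁻¹, so T = 2π/N = 1.0332 × 10³ s = 17.220 min ≈ 17.2 min.

17.2 min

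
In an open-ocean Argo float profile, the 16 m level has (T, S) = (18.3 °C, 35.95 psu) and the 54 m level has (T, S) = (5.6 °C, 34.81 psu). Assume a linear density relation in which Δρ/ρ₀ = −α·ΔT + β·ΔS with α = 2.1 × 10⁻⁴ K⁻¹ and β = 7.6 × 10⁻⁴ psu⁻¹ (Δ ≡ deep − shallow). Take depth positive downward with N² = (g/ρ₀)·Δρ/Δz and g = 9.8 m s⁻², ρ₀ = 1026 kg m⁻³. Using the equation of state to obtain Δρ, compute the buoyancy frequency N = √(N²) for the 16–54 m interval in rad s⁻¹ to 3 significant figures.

ΔT = -12.7 K, ΔS = -1.14 psu (deep − shallow).
Δρ/ρ₀ = −αΔT + βΔS = 2.667 × 10⁻³ − 8.664 × 10⁻⁴ = 1.8006 × 10⁻³, so Δρ ≈ 1.847 kg m⁻³.
N² = (g/ρ₀)·Δρ/Δz = g·(Δρ/ρ₀)/Δz = 9.8 × 1.8006 × 10⁻³ / 38 = 4.6437 × 10⁻⁴ s⁻².
N = √(4.6437 × 10⁻⁴) = 0.021549 rad s⁻¹ ≈ 0.0215 rad s⁻¹.

0.0215 rad s⁻¹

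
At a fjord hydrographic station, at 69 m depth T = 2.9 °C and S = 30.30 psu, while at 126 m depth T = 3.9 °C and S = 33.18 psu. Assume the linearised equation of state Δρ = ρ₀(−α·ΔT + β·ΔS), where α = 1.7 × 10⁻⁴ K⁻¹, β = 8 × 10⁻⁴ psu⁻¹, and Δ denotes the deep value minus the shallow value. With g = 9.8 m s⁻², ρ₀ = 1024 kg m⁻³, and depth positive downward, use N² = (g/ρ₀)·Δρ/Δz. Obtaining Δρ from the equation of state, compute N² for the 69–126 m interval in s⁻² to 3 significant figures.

3.67 × 10⁻⁴ s⁻²

ΔT = +1.0 K, ΔS = +2.88 psu (deep − shallow).
Δρ/ρ₀ = −αΔT + βΔS = -1.70 × 10⁻⁴ + 2.304 × 10⁻³ = 2.134 × 10⁻³, so Δρ ≈ 2.185 kg m⁻³.
N² = (g/ρ₀)·Δρ/Δz = g·(Δρ/ρ₀)/Δz = 9.8 × 2.134 × 10⁻³ / 57 = 3.6690 × 10⁻⁴ s⁻² ≈ 3.67 × 10⁻⁴ s⁻².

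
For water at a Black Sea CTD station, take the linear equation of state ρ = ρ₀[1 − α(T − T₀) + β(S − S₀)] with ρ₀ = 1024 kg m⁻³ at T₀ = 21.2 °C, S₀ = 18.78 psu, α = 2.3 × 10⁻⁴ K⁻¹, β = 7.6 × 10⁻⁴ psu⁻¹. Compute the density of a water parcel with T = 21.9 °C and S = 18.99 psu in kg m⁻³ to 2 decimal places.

1024.00 kg m⁻³

T − T₀ = +0.7 K, S − S₀ = +0.21 psu.
Bracket = 1 − α·(+0.7) + β·(+0.21) = 1 + (-1.40 × 10⁻⁶) = 0.9999986.
ρ = 1024 × 0.9999986 = 1024.00 kg m⁻³.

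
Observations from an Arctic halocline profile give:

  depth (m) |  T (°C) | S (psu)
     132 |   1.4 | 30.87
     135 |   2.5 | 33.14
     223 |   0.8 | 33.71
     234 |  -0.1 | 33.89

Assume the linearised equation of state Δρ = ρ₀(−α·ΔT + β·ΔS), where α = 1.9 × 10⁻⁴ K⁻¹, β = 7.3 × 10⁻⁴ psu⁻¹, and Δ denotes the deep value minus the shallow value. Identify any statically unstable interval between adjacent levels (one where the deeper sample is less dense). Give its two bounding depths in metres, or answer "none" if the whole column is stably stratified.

none

Evaluate Δρ/ρ₀ = −αΔT + βΔS across each adjacent pair:
  132–135 m: −αΔT+βΔS = −(1.9 × 10⁻⁴)(+1.1)+(7.3 × 10⁻⁴)(+2.27) = 1.4 × 10⁻³ → stable
  135–223 m: −αΔT+βΔS = −(1.9 × 10⁻⁴)(-1.7)+(7.3 × 10⁻⁴)(+0.57) = 7.4 × 10⁻⁴ → stable
  223–234 m: −αΔT+βΔS = −(1.9 × 10⁻⁴)(-0.9)+(7.3 × 10⁻⁴)(+0.18) = 3.0 × 10⁻⁴ → stable
Every interval has Δρ > 0: the column is stably stratified throughout.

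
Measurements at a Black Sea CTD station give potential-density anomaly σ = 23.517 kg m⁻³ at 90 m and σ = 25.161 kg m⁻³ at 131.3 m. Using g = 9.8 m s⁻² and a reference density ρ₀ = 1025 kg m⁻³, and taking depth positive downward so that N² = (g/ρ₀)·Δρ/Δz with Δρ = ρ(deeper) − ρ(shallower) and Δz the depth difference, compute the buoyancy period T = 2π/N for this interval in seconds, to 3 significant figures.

322 s

Δρ = 1025.161 − 1023.517 = 1.644 kg m⁻³ over Δz = 131.3 − 90 = 41.3 m.
N² = (9.8/1025) × (1.644/41.3) = 3.8059 × 10⁻⁴ s⁻².
N = √(3.8059 × 10⁻⁴) = 0.019509 rad s⁻¹, so T = 2π/N = 322.07 s ≈ 322 s.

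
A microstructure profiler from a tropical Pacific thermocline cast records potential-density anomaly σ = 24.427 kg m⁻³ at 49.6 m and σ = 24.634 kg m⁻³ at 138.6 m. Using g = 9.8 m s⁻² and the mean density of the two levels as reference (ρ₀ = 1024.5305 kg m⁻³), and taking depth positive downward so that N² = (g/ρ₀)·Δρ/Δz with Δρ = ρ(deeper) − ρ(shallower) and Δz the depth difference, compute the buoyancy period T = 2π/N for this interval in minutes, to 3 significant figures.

22.2 min

Δρ = 1024.634 − 1024.427 = 0.207 kg m⁻³ over Δz = 138.6 − 49.6 = 89 m.
N² = (9.8/1024.5305) × (0.207/89) = 2.2248 × 10⁻⁵ s⁻².
N = √(2.2248 × 10⁻⁵) = 4.7168 × 10⁻³ rad s⁻¹, so T = 2π/N = 1.3321 × 10³ s = 22.202 min ≈ 22.2 min.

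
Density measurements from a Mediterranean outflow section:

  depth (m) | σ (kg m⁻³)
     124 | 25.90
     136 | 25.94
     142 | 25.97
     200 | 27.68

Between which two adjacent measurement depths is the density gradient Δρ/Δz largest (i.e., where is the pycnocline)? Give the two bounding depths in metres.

142–200 m

Compute the density gradient over each adjacent pair:
  124–136 m: Δρ/Δz = 0.04/12 = 3.3 × 10⁻³ kg m⁻⁴
  136–142 m: Δρ/Δz = 0.03/6 = 5.0 × 10⁻³ kg m⁻⁴
  142–200 m: Δρ/Δz = 1.71/58 = 0.029 kg m⁻⁴
The largest gradient is in the 142–200 m interval — the pycnocline.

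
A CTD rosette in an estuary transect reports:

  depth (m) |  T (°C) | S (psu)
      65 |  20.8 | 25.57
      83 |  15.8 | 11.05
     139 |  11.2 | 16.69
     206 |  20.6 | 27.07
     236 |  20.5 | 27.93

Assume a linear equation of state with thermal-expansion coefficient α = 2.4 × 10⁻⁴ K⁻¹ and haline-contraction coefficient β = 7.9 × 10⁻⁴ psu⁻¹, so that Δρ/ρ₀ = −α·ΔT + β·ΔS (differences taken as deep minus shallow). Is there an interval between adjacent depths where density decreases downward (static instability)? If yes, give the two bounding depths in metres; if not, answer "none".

Evaluate Δρ/ρ₀ = −αΔT + βΔS across each adjacent pair:
  65–83 m: −αΔT+βΔS = −(2.4 × 10⁻⁴)(-5.0)+(7.9 × 10⁻⁴)(-14.52) = -0.010 → UNSTABLE
  83–139 m: −αΔT+βΔS = −(2.4 × 10⁻⁴)(-4.6)+(7.9 × 10⁻⁴)(+5.64) = 5.6 × 10⁻³ → stable
  139–206 m: −αΔT+βΔS = −(2.4 × 10⁻⁴)(+9.4)+(7.9 × 10⁻⁴)(+10.38) = 5.9 × 10⁻³ → stable
  206–236 m: −αΔT+βΔS = −(2.4 × 10⁻⁴)(-0.1)+(7.9 × 10⁻⁴)(+0.86) = 7.0 × 10⁻⁴ → stable
The 65–83 m interval has Δρ < 0: lighter water underlies denser water.

65–83 m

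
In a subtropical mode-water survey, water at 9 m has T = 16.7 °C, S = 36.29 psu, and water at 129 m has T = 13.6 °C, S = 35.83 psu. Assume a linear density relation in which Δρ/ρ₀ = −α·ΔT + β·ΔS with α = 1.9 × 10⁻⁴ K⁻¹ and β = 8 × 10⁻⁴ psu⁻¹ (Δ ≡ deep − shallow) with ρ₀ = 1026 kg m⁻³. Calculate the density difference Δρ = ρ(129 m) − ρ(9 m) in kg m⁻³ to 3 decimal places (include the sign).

ΔT = -3.1 K, ΔS = -0.46 psu (deep − shallow).
Δρ/ρ₀ = −(1.9 × 10⁻⁴)(-3.1) + (8 × 10⁻⁴)(-0.46) = 2.21 × 10⁻⁴.
Δρ = 1026 × (2.21 × 10⁻⁴) = +0.227 kg m⁻³.
Positive Δρ: denser below, stable.

+0.227 kg m⁻³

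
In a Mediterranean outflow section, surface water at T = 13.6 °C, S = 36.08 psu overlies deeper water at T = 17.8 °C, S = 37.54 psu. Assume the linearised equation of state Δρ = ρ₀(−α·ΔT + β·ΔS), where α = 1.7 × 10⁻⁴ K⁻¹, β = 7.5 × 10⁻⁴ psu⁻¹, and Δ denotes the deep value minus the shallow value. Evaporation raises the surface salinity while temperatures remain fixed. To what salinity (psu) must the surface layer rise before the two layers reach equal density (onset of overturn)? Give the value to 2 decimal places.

Neutral buoyancy requires −α(T_deep − T_surf) + β(S_deep − S_surf′) = 0.
S_surf′ = S_deep − (α/β)·ΔT = 37.54 − (1.7 × 10⁻⁴/7.5 × 10⁻⁴)·(+4.2) = 36.5880 psu.
Increase required: 36.5880 − 36.08 = 0.5080 psu.

36.59 psu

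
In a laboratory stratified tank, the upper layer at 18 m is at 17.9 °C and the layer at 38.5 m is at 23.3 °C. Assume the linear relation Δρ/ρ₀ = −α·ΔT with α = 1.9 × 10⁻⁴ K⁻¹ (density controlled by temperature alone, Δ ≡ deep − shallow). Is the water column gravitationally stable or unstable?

ΔT = 23.3 − 17.9 = +5.4 K, so Δρ/ρ₀ = −αΔT = -1.026 × 10⁻³.
Δρ/ρ₀ < 0, so Δρ < 0: deeper water is lighter → statically unstable; the column would overturn.

unstable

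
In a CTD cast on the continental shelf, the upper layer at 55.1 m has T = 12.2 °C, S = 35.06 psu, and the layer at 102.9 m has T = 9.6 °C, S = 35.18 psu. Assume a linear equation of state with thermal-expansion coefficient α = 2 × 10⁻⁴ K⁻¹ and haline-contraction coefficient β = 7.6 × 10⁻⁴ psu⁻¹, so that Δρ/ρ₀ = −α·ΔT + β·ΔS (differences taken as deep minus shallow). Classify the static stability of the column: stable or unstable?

ΔT = 9.6 − 12.2 = -2.6 K and ΔS = 35.18 − 35.06 = +0.12 psu (deep − shallow).
−αΔT = 5.20 × 10⁻⁴; βΔS = 9.12 × 10⁻⁵; sum Δρ/ρ₀ = 6.112 × 10⁻⁴.
Δρ/ρ₀ > 0, so Δρ > 0: deeper water is denser → statically stable.

stable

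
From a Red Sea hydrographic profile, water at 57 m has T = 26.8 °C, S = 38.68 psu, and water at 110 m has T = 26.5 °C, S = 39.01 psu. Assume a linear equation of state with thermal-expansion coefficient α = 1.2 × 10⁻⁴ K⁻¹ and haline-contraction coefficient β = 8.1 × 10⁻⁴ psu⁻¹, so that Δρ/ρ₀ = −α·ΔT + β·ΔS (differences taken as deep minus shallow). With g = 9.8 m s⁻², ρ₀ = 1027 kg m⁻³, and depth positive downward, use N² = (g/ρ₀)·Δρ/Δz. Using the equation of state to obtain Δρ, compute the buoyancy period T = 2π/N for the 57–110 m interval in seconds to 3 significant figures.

ΔT = -0.3 K, ΔS = +0.33 psu (deep − shallow).
Δρ/ρ₀ = −αΔT + βΔS = 3.60 × 10⁻⁵ + 2.673 × 10⁻⁴ = 3.033 × 10⁻⁴, so Δρ ≈ 0.3115 kg m⁻³.
N² = (g/ρ₀)·Δρ/Δz = g·(Δρ/ρ₀)/Δz = 9.8 × 3.033 × 10⁻⁴ / 53 = 5.6082 × 10⁻⁵ s⁻².
N = √(5.6082 × 10⁻⁵) = 7.4888 × 10⁻³ rad s⁻¹ → T = 2π/N = 839.01 s ≈ 839 s.

839 s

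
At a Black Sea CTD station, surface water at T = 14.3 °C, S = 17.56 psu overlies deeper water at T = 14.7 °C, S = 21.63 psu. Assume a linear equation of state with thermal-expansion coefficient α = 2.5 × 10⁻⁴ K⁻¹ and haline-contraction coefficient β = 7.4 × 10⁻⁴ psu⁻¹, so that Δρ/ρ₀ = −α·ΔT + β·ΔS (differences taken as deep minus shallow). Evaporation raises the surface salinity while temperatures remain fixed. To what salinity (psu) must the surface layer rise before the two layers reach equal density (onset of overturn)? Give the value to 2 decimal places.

Neutral buoyancy requires −α(T_deep − T_surf) + β(S_deep − S_surf′) = 0.
S_surf′ = S_deep − (α/β)·ΔT = 21.63 − (2.5 × 10⁻⁴/7.4 × 10⁻⁴)·(+0.4) = 21.4949 psu.
Increase required: 21.4949 − 17.56 = 3.9349 psu.

21.49 psu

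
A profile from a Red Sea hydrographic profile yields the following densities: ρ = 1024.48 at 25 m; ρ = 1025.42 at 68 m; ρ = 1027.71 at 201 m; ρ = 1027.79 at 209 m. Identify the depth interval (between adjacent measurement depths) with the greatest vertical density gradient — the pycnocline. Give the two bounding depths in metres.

25–68 m

Compute the density gradient over each adjacent pair:
  25–68 m: Δρ/Δz = 0.94/43 = 0.022 kg m⁻⁴
  68–201 m: Δρ/Δz = 2.29/133 = 0.017 kg m⁻⁴
  201–209 m: Δρ/Δz = 0.08/8 = 0.010 kg m⁻⁴
The largest gradient is in the 25–68 m interval — the pycnocline.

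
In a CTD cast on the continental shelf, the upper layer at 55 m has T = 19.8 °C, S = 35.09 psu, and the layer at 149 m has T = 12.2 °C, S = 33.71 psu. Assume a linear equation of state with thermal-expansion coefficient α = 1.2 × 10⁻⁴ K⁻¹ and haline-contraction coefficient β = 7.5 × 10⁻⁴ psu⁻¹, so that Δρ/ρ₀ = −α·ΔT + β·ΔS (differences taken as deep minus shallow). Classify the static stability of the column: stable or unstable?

unstable

ΔT = 12.2 − 19.8 = -7.6 K and ΔS = 33.71 − 35.09 = -1.38 psu (deep − shallow).
−αΔT = 9.12 × 10⁻⁴; βΔS = -1.035 × 10⁻³; sum Δρ/ρ₀ = -1.23 × 10⁻⁴.
Δρ/ρ₀ < 0, so Δρ < 0: deeper water is lighter → statically unstable; the column would overturn.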